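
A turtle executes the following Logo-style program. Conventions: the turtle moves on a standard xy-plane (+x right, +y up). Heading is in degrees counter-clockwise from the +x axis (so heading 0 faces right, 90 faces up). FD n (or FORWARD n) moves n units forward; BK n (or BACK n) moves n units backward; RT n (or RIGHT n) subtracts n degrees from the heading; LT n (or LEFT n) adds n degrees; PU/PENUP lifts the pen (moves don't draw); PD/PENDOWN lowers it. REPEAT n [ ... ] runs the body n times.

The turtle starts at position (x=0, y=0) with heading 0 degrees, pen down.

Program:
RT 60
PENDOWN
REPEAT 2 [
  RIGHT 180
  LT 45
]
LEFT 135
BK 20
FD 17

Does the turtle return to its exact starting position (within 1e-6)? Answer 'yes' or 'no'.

Executing turtle program step by step:
Start: pos=(0,0), heading=0, pen down
RT 60: heading 0 -> 300
PD: pen down
REPEAT 2 [
  -- iteration 1/2 --
  RT 180: heading 300 -> 120
  LT 45: heading 120 -> 165
  -- iteration 2/2 --
  RT 180: heading 165 -> 345
  LT 45: heading 345 -> 30
]
LT 135: heading 30 -> 165
BK 20: (0,0) -> (19.319,-5.176) [heading=165, draw]
FD 17: (19.319,-5.176) -> (2.898,-0.776) [heading=165, draw]
Final: pos=(2.898,-0.776), heading=165, 2 segment(s) drawn

Start position: (0, 0)
Final position: (2.898, -0.776)
Distance = 3; >= 1e-6 -> NOT closed

Answer: no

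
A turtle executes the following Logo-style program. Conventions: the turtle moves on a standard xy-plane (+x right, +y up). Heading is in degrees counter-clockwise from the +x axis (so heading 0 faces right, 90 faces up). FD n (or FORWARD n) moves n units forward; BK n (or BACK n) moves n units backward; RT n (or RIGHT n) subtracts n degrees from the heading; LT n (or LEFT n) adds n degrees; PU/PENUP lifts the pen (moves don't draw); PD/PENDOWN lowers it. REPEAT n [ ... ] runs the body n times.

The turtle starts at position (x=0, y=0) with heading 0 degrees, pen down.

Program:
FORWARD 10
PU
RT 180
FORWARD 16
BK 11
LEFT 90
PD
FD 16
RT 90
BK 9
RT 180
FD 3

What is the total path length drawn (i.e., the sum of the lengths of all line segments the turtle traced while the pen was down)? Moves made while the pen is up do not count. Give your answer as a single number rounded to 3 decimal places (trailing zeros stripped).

Answer: 38

Derivation:
Executing turtle program step by step:
Start: pos=(0,0), heading=0, pen down
FD 10: (0,0) -> (10,0) [heading=0, draw]
PU: pen up
RT 180: heading 0 -> 180
FD 16: (10,0) -> (-6,0) [heading=180, move]
BK 11: (-6,0) -> (5,0) [heading=180, move]
LT 90: heading 180 -> 270
PD: pen down
FD 16: (5,0) -> (5,-16) [heading=270, draw]
RT 90: heading 270 -> 180
BK 9: (5,-16) -> (14,-16) [heading=180, draw]
RT 180: heading 180 -> 0
FD 3: (14,-16) -> (17,-16) [heading=0, draw]
Final: pos=(17,-16), heading=0, 4 segment(s) drawn

Segment lengths:
  seg 1: (0,0) -> (10,0), length = 10
  seg 2: (5,0) -> (5,-16), length = 16
  seg 3: (5,-16) -> (14,-16), length = 9
  seg 4: (14,-16) -> (17,-16), length = 3
Total = 38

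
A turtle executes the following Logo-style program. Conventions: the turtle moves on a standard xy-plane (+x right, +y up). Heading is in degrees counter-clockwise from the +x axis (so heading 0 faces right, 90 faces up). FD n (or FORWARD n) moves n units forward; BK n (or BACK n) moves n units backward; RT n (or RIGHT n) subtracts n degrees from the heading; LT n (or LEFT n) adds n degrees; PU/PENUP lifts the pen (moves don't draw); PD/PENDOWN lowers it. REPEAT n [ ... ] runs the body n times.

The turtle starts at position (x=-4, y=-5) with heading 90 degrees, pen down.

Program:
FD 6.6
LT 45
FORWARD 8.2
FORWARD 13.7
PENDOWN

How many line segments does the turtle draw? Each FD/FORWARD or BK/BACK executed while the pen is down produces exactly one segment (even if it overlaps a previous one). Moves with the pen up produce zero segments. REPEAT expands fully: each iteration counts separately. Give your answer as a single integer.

Answer: 3

Derivation:
Executing turtle program step by step:
Start: pos=(-4,-5), heading=90, pen down
FD 6.6: (-4,-5) -> (-4,1.6) [heading=90, draw]
LT 45: heading 90 -> 135
FD 8.2: (-4,1.6) -> (-9.798,7.398) [heading=135, draw]
FD 13.7: (-9.798,7.398) -> (-19.486,17.086) [heading=135, draw]
PD: pen down
Final: pos=(-19.486,17.086), heading=135, 3 segment(s) drawn
Segments drawn: 3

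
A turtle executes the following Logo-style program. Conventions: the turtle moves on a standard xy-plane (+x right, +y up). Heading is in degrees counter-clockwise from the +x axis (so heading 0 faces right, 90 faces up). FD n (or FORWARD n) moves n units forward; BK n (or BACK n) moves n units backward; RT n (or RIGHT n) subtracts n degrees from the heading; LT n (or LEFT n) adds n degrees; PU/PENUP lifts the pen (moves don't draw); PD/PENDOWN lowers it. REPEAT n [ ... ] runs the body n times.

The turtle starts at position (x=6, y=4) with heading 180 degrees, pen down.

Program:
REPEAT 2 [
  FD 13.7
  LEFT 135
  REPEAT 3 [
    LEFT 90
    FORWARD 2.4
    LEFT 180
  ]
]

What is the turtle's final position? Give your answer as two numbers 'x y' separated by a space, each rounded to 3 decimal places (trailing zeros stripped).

Executing turtle program step by step:
Start: pos=(6,4), heading=180, pen down
REPEAT 2 [
  -- iteration 1/2 --
  FD 13.7: (6,4) -> (-7.7,4) [heading=180, draw]
  LT 135: heading 180 -> 315
  REPEAT 3 [
    -- iteration 1/3 --
    LT 90: heading 315 -> 45
    FD 2.4: (-7.7,4) -> (-6.003,5.697) [heading=45, draw]
    LT 180: heading 45 -> 225
    -- iteration 2/3 --
    LT 90: heading 225 -> 315
    FD 2.4: (-6.003,5.697) -> (-4.306,4) [heading=315, draw]
    LT 180: heading 315 -> 135
    -- iteration 3/3 --
    LT 90: heading 135 -> 225
    FD 2.4: (-4.306,4) -> (-6.003,2.303) [heading=225, draw]
    LT 180: heading 225 -> 45
  ]
  -- iteration 2/2 --
  FD 13.7: (-6.003,2.303) -> (3.684,11.99) [heading=45, draw]
  LT 135: heading 45 -> 180
  REPEAT 3 [
    -- iteration 1/3 --
    LT 90: heading 180 -> 270
    FD 2.4: (3.684,11.99) -> (3.684,9.59) [heading=270, draw]
    LT 180: heading 270 -> 90
    -- iteration 2/3 --
    LT 90: heading 90 -> 180
    FD 2.4: (3.684,9.59) -> (1.284,9.59) [heading=180, draw]
    LT 180: heading 180 -> 0
    -- iteration 3/3 --
    LT 90: heading 0 -> 90
    FD 2.4: (1.284,9.59) -> (1.284,11.99) [heading=90, draw]
    LT 180: heading 90 -> 270
  ]
]
Final: pos=(1.284,11.99), heading=270, 8 segment(s) drawn

Answer: 1.284 11.99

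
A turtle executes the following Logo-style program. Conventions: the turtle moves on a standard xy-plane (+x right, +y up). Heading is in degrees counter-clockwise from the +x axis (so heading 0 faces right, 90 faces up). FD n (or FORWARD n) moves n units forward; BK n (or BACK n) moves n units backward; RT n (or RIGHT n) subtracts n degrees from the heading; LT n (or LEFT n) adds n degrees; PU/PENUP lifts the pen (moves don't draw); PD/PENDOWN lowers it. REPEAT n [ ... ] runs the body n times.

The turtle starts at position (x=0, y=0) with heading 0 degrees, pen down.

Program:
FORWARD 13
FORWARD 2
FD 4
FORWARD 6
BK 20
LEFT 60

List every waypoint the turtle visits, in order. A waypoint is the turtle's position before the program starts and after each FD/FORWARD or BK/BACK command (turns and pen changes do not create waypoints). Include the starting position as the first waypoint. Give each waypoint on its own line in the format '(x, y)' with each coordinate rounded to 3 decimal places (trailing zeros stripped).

Executing turtle program step by step:
Start: pos=(0,0), heading=0, pen down
FD 13: (0,0) -> (13,0) [heading=0, draw]
FD 2: (13,0) -> (15,0) [heading=0, draw]
FD 4: (15,0) -> (19,0) [heading=0, draw]
FD 6: (19,0) -> (25,0) [heading=0, draw]
BK 20: (25,0) -> (5,0) [heading=0, draw]
LT 60: heading 0 -> 60
Final: pos=(5,0), heading=60, 5 segment(s) drawn
Waypoints (6 total):
(0, 0)
(13, 0)
(15, 0)
(19, 0)
(25, 0)
(5, 0)

Answer: (0, 0)
(13, 0)
(15, 0)
(19, 0)
(25, 0)
(5, 0)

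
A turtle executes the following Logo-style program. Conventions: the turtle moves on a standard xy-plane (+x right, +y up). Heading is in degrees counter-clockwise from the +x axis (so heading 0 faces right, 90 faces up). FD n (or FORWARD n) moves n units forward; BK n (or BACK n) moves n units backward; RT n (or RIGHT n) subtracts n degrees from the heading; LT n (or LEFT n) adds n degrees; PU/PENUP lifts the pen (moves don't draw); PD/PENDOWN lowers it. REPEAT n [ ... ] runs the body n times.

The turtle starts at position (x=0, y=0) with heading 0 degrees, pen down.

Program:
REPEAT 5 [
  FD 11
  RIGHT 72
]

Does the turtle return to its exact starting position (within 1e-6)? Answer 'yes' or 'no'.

Answer: yes

Derivation:
Executing turtle program step by step:
Start: pos=(0,0), heading=0, pen down
REPEAT 5 [
  -- iteration 1/5 --
  FD 11: (0,0) -> (11,0) [heading=0, draw]
  RT 72: heading 0 -> 288
  -- iteration 2/5 --
  FD 11: (11,0) -> (14.399,-10.462) [heading=288, draw]
  RT 72: heading 288 -> 216
  -- iteration 3/5 --
  FD 11: (14.399,-10.462) -> (5.5,-16.927) [heading=216, draw]
  RT 72: heading 216 -> 144
  -- iteration 4/5 --
  FD 11: (5.5,-16.927) -> (-3.399,-10.462) [heading=144, draw]
  RT 72: heading 144 -> 72
  -- iteration 5/5 --
  FD 11: (-3.399,-10.462) -> (0,0) [heading=72, draw]
  RT 72: heading 72 -> 0
]
Final: pos=(0,0), heading=0, 5 segment(s) drawn

Start position: (0, 0)
Final position: (0, 0)
Distance = 0; < 1e-6 -> CLOSED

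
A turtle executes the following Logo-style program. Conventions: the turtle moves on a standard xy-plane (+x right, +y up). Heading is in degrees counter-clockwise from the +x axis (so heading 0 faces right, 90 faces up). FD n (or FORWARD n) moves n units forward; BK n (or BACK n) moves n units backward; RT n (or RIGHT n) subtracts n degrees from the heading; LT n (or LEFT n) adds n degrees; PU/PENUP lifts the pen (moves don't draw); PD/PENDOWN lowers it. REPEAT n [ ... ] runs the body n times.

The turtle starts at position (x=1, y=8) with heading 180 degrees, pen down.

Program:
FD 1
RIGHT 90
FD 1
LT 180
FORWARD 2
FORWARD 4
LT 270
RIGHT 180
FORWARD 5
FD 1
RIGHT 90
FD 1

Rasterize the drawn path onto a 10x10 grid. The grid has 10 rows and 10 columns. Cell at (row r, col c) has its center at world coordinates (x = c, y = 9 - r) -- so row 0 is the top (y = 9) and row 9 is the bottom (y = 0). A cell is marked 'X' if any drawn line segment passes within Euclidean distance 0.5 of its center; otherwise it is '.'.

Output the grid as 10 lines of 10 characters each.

Answer: X.........
XX........
X.........
X.........
X.........
X.........
XXXXXXX...
......X...
..........
..........

Derivation:
Segment 0: (1,8) -> (0,8)
Segment 1: (0,8) -> (0,9)
Segment 2: (0,9) -> (-0,7)
Segment 3: (-0,7) -> (-0,3)
Segment 4: (-0,3) -> (5,3)
Segment 5: (5,3) -> (6,3)
Segment 6: (6,3) -> (6,2)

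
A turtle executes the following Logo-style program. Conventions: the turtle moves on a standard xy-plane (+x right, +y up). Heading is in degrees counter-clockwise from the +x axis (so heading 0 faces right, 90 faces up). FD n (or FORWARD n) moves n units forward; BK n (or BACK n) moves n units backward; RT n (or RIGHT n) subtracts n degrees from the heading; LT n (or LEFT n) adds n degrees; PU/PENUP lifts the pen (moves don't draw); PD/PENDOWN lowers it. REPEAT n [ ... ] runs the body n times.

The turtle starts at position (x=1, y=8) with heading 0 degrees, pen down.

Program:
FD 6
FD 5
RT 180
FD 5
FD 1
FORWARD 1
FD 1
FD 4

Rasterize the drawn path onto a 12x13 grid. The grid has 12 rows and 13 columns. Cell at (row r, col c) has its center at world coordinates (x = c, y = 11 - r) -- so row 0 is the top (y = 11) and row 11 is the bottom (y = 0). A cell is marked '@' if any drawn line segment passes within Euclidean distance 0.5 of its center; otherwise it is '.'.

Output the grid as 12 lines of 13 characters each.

Segment 0: (1,8) -> (7,8)
Segment 1: (7,8) -> (12,8)
Segment 2: (12,8) -> (7,8)
Segment 3: (7,8) -> (6,8)
Segment 4: (6,8) -> (5,8)
Segment 5: (5,8) -> (4,8)
Segment 6: (4,8) -> (0,8)

Answer: .............
.............
.............
@@@@@@@@@@@@@
.............
.............
.............
.............
.............
.............
.............
.............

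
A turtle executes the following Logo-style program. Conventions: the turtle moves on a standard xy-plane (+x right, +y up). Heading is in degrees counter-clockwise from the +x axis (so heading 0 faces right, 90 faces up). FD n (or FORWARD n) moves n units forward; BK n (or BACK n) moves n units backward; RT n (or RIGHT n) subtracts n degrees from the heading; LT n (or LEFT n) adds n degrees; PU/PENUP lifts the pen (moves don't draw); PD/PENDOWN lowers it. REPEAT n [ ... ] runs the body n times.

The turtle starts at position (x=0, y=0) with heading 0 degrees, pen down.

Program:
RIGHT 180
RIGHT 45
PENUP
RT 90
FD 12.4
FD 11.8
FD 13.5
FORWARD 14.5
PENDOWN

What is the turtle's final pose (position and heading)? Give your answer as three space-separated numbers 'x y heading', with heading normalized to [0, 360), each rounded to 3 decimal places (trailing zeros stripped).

Answer: 36.911 36.911 45

Derivation:
Executing turtle program step by step:
Start: pos=(0,0), heading=0, pen down
RT 180: heading 0 -> 180
RT 45: heading 180 -> 135
PU: pen up
RT 90: heading 135 -> 45
FD 12.4: (0,0) -> (8.768,8.768) [heading=45, move]
FD 11.8: (8.768,8.768) -> (17.112,17.112) [heading=45, move]
FD 13.5: (17.112,17.112) -> (26.658,26.658) [heading=45, move]
FD 14.5: (26.658,26.658) -> (36.911,36.911) [heading=45, move]
PD: pen down
Final: pos=(36.911,36.911), heading=45, 0 segment(s) drawn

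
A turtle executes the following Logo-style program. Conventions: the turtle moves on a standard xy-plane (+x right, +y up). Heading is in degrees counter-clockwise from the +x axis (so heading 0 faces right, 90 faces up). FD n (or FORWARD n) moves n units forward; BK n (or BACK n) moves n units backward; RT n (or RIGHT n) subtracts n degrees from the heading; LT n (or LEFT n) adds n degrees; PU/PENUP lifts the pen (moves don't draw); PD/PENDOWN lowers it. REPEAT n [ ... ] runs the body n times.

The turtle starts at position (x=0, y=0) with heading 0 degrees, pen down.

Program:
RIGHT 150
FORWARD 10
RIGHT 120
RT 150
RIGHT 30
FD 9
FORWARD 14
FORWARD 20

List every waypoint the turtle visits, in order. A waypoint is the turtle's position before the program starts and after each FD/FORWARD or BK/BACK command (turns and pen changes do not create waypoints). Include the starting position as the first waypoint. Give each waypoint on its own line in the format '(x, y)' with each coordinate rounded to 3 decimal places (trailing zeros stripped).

Answer: (0, 0)
(-8.66, -5)
(-8.66, -14)
(-8.66, -28)
(-8.66, -48)

Derivation:
Executing turtle program step by step:
Start: pos=(0,0), heading=0, pen down
RT 150: heading 0 -> 210
FD 10: (0,0) -> (-8.66,-5) [heading=210, draw]
RT 120: heading 210 -> 90
RT 150: heading 90 -> 300
RT 30: heading 300 -> 270
FD 9: (-8.66,-5) -> (-8.66,-14) [heading=270, draw]
FD 14: (-8.66,-14) -> (-8.66,-28) [heading=270, draw]
FD 20: (-8.66,-28) -> (-8.66,-48) [heading=270, draw]
Final: pos=(-8.66,-48), heading=270, 4 segment(s) drawn
Waypoints (5 total):
(0, 0)
(-8.66, -5)
(-8.66, -14)
(-8.66, -28)
(-8.66, -48)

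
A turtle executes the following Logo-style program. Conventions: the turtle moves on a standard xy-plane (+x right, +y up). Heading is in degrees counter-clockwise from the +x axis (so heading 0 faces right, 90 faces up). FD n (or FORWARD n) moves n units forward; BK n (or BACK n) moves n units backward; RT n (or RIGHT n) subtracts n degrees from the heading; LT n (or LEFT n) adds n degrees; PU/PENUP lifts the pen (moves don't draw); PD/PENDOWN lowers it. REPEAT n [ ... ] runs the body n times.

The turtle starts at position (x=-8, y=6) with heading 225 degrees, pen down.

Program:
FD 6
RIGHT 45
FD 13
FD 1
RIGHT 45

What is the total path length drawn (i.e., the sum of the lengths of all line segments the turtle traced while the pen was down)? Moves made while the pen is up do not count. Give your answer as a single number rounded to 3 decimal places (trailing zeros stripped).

Answer: 20

Derivation:
Executing turtle program step by step:
Start: pos=(-8,6), heading=225, pen down
FD 6: (-8,6) -> (-12.243,1.757) [heading=225, draw]
RT 45: heading 225 -> 180
FD 13: (-12.243,1.757) -> (-25.243,1.757) [heading=180, draw]
FD 1: (-25.243,1.757) -> (-26.243,1.757) [heading=180, draw]
RT 45: heading 180 -> 135
Final: pos=(-26.243,1.757), heading=135, 3 segment(s) drawn

Segment lengths:
  seg 1: (-8,6) -> (-12.243,1.757), length = 6
  seg 2: (-12.243,1.757) -> (-25.243,1.757), length = 13
  seg 3: (-25.243,1.757) -> (-26.243,1.757), length = 1
Total = 20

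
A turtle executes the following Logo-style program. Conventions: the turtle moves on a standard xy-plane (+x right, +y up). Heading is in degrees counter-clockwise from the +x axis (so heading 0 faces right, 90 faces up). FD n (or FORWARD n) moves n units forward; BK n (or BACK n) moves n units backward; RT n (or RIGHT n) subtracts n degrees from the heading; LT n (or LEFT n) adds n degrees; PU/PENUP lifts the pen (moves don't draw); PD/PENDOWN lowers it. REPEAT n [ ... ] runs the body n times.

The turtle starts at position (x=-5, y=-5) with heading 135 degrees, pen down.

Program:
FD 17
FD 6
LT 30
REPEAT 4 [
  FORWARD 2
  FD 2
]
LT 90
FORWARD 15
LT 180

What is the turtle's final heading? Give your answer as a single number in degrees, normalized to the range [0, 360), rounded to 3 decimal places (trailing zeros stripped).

Answer: 75

Derivation:
Executing turtle program step by step:
Start: pos=(-5,-5), heading=135, pen down
FD 17: (-5,-5) -> (-17.021,7.021) [heading=135, draw]
FD 6: (-17.021,7.021) -> (-21.263,11.263) [heading=135, draw]
LT 30: heading 135 -> 165
REPEAT 4 [
  -- iteration 1/4 --
  FD 2: (-21.263,11.263) -> (-23.195,11.781) [heading=165, draw]
  FD 2: (-23.195,11.781) -> (-25.127,12.299) [heading=165, draw]
  -- iteration 2/4 --
  FD 2: (-25.127,12.299) -> (-27.059,12.816) [heading=165, draw]
  FD 2: (-27.059,12.816) -> (-28.991,13.334) [heading=165, draw]
  -- iteration 3/4 --
  FD 2: (-28.991,13.334) -> (-30.923,13.852) [heading=165, draw]
  FD 2: (-30.923,13.852) -> (-32.855,14.369) [heading=165, draw]
  -- iteration 4/4 --
  FD 2: (-32.855,14.369) -> (-34.786,14.887) [heading=165, draw]
  FD 2: (-34.786,14.887) -> (-36.718,15.405) [heading=165, draw]
]
LT 90: heading 165 -> 255
FD 15: (-36.718,15.405) -> (-40.601,0.916) [heading=255, draw]
LT 180: heading 255 -> 75
Final: pos=(-40.601,0.916), heading=75, 11 segment(s) drawn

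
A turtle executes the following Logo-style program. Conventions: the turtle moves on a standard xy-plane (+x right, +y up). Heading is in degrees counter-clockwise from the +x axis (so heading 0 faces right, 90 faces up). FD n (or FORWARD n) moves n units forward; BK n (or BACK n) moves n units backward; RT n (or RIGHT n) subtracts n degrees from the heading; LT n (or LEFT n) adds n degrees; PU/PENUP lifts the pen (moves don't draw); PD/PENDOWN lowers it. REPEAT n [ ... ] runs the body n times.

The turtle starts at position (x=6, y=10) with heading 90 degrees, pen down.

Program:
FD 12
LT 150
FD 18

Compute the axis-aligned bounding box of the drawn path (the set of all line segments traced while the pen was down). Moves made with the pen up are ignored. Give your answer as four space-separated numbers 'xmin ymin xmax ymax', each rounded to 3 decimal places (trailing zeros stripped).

Answer: -3 6.412 6 22

Derivation:
Executing turtle program step by step:
Start: pos=(6,10), heading=90, pen down
FD 12: (6,10) -> (6,22) [heading=90, draw]
LT 150: heading 90 -> 240
FD 18: (6,22) -> (-3,6.412) [heading=240, draw]
Final: pos=(-3,6.412), heading=240, 2 segment(s) drawn

Segment endpoints: x in {-3, 6, 6}, y in {6.412, 10, 22}
xmin=-3, ymin=6.412, xmax=6, ymax=22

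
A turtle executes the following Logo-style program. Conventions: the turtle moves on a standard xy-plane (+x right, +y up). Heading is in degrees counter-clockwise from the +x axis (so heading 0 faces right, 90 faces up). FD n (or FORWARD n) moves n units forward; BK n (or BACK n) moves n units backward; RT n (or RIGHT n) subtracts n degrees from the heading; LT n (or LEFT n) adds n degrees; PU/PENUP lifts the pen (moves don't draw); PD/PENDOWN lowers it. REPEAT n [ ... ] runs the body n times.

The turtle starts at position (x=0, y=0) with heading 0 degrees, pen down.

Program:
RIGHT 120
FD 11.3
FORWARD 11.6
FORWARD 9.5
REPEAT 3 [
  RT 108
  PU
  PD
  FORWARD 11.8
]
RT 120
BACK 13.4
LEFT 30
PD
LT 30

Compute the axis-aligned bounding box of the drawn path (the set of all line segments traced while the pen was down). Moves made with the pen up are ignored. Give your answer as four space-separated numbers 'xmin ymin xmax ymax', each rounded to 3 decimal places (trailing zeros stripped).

Executing turtle program step by step:
Start: pos=(0,0), heading=0, pen down
RT 120: heading 0 -> 240
FD 11.3: (0,0) -> (-5.65,-9.786) [heading=240, draw]
FD 11.6: (-5.65,-9.786) -> (-11.45,-19.832) [heading=240, draw]
FD 9.5: (-11.45,-19.832) -> (-16.2,-28.059) [heading=240, draw]
REPEAT 3 [
  -- iteration 1/3 --
  RT 108: heading 240 -> 132
  PU: pen up
  PD: pen down
  FD 11.8: (-16.2,-28.059) -> (-24.096,-19.29) [heading=132, draw]
  -- iteration 2/3 --
  RT 108: heading 132 -> 24
  PU: pen up
  PD: pen down
  FD 11.8: (-24.096,-19.29) -> (-13.316,-14.491) [heading=24, draw]
  -- iteration 3/3 --
  RT 108: heading 24 -> 276
  PU: pen up
  PD: pen down
  FD 11.8: (-13.316,-14.491) -> (-12.082,-26.226) [heading=276, draw]
]
RT 120: heading 276 -> 156
BK 13.4: (-12.082,-26.226) -> (0.159,-31.676) [heading=156, draw]
LT 30: heading 156 -> 186
PD: pen down
LT 30: heading 186 -> 216
Final: pos=(0.159,-31.676), heading=216, 7 segment(s) drawn

Segment endpoints: x in {-24.096, -16.2, -13.316, -12.082, -11.45, -5.65, 0, 0.159}, y in {-31.676, -28.059, -26.226, -19.832, -19.29, -14.491, -9.786, 0}
xmin=-24.096, ymin=-31.676, xmax=0.159, ymax=0

Answer: -24.096 -31.676 0.159 0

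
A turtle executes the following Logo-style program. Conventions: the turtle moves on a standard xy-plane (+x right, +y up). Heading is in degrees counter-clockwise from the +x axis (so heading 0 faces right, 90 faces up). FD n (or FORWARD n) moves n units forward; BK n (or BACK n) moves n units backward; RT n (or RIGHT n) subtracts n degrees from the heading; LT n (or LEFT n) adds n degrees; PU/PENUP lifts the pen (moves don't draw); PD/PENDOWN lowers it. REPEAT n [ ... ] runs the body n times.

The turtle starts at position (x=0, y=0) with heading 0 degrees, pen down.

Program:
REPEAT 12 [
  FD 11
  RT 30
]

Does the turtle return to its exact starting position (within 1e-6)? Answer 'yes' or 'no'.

Executing turtle program step by step:
Start: pos=(0,0), heading=0, pen down
REPEAT 12 [
  -- iteration 1/12 --
  FD 11: (0,0) -> (11,0) [heading=0, draw]
  RT 30: heading 0 -> 330
  -- iteration 2/12 --
  FD 11: (11,0) -> (20.526,-5.5) [heading=330, draw]
  RT 30: heading 330 -> 300
  -- iteration 3/12 --
  FD 11: (20.526,-5.5) -> (26.026,-15.026) [heading=300, draw]
  RT 30: heading 300 -> 270
  -- iteration 4/12 --
  FD 11: (26.026,-15.026) -> (26.026,-26.026) [heading=270, draw]
  RT 30: heading 270 -> 240
  -- iteration 5/12 --
  FD 11: (26.026,-26.026) -> (20.526,-35.553) [heading=240, draw]
  RT 30: heading 240 -> 210
  -- iteration 6/12 --
  FD 11: (20.526,-35.553) -> (11,-41.053) [heading=210, draw]
  RT 30: heading 210 -> 180
  -- iteration 7/12 --
  FD 11: (11,-41.053) -> (0,-41.053) [heading=180, draw]
  RT 30: heading 180 -> 150
  -- iteration 8/12 --
  FD 11: (0,-41.053) -> (-9.526,-35.553) [heading=150, draw]
  RT 30: heading 150 -> 120
  -- iteration 9/12 --
  FD 11: (-9.526,-35.553) -> (-15.026,-26.026) [heading=120, draw]
  RT 30: heading 120 -> 90
  -- iteration 10/12 --
  FD 11: (-15.026,-26.026) -> (-15.026,-15.026) [heading=90, draw]
  RT 30: heading 90 -> 60
  -- iteration 11/12 --
  FD 11: (-15.026,-15.026) -> (-9.526,-5.5) [heading=60, draw]
  RT 30: heading 60 -> 30
  -- iteration 12/12 --
  FD 11: (-9.526,-5.5) -> (0,0) [heading=30, draw]
  RT 30: heading 30 -> 0
]
Final: pos=(0,0), heading=0, 12 segment(s) drawn

Start position: (0, 0)
Final position: (0, 0)
Distance = 0; < 1e-6 -> CLOSED

Answer: yes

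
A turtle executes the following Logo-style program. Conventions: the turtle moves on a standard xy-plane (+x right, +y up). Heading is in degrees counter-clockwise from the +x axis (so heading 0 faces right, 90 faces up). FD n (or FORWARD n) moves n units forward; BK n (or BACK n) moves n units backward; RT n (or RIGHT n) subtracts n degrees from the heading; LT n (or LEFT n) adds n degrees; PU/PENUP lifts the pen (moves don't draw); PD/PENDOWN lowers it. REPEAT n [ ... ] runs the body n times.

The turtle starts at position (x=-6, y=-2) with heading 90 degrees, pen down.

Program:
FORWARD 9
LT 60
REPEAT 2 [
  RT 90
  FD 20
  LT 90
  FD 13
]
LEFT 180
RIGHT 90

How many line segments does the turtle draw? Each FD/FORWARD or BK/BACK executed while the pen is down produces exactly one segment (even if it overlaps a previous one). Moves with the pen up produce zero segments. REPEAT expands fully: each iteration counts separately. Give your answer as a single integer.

Answer: 5

Derivation:
Executing turtle program step by step:
Start: pos=(-6,-2), heading=90, pen down
FD 9: (-6,-2) -> (-6,7) [heading=90, draw]
LT 60: heading 90 -> 150
REPEAT 2 [
  -- iteration 1/2 --
  RT 90: heading 150 -> 60
  FD 20: (-6,7) -> (4,24.321) [heading=60, draw]
  LT 90: heading 60 -> 150
  FD 13: (4,24.321) -> (-7.258,30.821) [heading=150, draw]
  -- iteration 2/2 --
  RT 90: heading 150 -> 60
  FD 20: (-7.258,30.821) -> (2.742,48.141) [heading=60, draw]
  LT 90: heading 60 -> 150
  FD 13: (2.742,48.141) -> (-8.517,54.641) [heading=150, draw]
]
LT 180: heading 150 -> 330
RT 90: heading 330 -> 240
Final: pos=(-8.517,54.641), heading=240, 5 segment(s) drawn
Segments drawn: 5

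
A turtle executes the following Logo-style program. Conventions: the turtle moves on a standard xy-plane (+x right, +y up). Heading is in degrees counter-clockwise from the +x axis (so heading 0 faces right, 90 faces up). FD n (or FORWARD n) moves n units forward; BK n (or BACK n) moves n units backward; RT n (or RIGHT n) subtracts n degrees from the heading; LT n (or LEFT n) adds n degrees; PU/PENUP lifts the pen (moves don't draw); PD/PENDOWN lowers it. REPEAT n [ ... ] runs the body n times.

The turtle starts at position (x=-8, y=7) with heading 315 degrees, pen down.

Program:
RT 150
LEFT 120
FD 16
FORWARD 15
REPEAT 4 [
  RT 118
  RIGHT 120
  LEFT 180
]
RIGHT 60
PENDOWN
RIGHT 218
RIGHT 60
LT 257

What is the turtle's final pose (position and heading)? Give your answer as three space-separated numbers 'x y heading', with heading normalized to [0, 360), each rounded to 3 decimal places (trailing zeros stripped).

Executing turtle program step by step:
Start: pos=(-8,7), heading=315, pen down
RT 150: heading 315 -> 165
LT 120: heading 165 -> 285
FD 16: (-8,7) -> (-3.859,-8.455) [heading=285, draw]
FD 15: (-3.859,-8.455) -> (0.023,-22.944) [heading=285, draw]
REPEAT 4 [
  -- iteration 1/4 --
  RT 118: heading 285 -> 167
  RT 120: heading 167 -> 47
  LT 180: heading 47 -> 227
  -- iteration 2/4 --
  RT 118: heading 227 -> 109
  RT 120: heading 109 -> 349
  LT 180: heading 349 -> 169
  -- iteration 3/4 --
  RT 118: heading 169 -> 51
  RT 120: heading 51 -> 291
  LT 180: heading 291 -> 111
  -- iteration 4/4 --
  RT 118: heading 111 -> 353
  RT 120: heading 353 -> 233
  LT 180: heading 233 -> 53
]
RT 60: heading 53 -> 353
PD: pen down
RT 218: heading 353 -> 135
RT 60: heading 135 -> 75
LT 257: heading 75 -> 332
Final: pos=(0.023,-22.944), heading=332, 2 segment(s) drawn

Answer: 0.023 -22.944 332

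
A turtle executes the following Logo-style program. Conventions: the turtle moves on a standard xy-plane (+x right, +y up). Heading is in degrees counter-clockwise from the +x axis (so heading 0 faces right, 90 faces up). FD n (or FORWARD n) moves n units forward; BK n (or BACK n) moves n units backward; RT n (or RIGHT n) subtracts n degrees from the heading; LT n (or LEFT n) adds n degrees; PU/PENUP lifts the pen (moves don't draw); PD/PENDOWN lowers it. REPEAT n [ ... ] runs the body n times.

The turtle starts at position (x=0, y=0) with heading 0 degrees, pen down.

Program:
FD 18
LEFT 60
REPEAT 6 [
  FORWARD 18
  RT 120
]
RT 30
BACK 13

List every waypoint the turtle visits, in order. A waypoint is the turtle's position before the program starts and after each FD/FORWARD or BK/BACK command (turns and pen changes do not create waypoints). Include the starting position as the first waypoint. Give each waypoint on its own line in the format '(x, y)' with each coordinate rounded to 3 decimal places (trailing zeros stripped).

Answer: (0, 0)
(18, 0)
(27, 15.588)
(36, 0)
(18, 0)
(27, 15.588)
(36, 0)
(18, 0)
(6.742, -6.5)

Derivation:
Executing turtle program step by step:
Start: pos=(0,0), heading=0, pen down
FD 18: (0,0) -> (18,0) [heading=0, draw]
LT 60: heading 0 -> 60
REPEAT 6 [
  -- iteration 1/6 --
  FD 18: (18,0) -> (27,15.588) [heading=60, draw]
  RT 120: heading 60 -> 300
  -- iteration 2/6 --
  FD 18: (27,15.588) -> (36,0) [heading=300, draw]
  RT 120: heading 300 -> 180
  -- iteration 3/6 --
  FD 18: (36,0) -> (18,0) [heading=180, draw]
  RT 120: heading 180 -> 60
  -- iteration 4/6 --
  FD 18: (18,0) -> (27,15.588) [heading=60, draw]
  RT 120: heading 60 -> 300
  -- iteration 5/6 --
  FD 18: (27,15.588) -> (36,0) [heading=300, draw]
  RT 120: heading 300 -> 180
  -- iteration 6/6 --
  FD 18: (36,0) -> (18,0) [heading=180, draw]
  RT 120: heading 180 -> 60
]
RT 30: heading 60 -> 30
BK 13: (18,0) -> (6.742,-6.5) [heading=30, draw]
Final: pos=(6.742,-6.5), heading=30, 8 segment(s) drawn
Waypoints (9 total):
(0, 0)
(18, 0)
(27, 15.588)
(36, 0)
(18, 0)
(27, 15.588)
(36, 0)
(18, 0)
(6.742, -6.5)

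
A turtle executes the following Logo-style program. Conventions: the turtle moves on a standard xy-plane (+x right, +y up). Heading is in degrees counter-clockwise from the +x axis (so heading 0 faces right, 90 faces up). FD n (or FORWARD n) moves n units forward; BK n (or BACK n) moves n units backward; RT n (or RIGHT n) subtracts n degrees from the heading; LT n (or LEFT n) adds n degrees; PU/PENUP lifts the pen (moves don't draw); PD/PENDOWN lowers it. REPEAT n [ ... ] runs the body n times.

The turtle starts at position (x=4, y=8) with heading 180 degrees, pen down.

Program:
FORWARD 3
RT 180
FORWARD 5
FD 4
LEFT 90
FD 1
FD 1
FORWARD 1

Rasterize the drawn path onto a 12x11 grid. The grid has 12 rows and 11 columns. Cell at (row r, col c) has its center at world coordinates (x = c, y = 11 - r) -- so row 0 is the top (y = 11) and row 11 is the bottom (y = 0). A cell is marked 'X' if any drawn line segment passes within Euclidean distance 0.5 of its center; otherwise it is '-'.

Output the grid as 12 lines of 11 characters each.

Segment 0: (4,8) -> (1,8)
Segment 1: (1,8) -> (6,8)
Segment 2: (6,8) -> (10,8)
Segment 3: (10,8) -> (10,9)
Segment 4: (10,9) -> (10,10)
Segment 5: (10,10) -> (10,11)

Answer: ----------X
----------X
----------X
-XXXXXXXXXX
-----------
-----------
-----------
-----------
-----------
-----------
-----------
-----------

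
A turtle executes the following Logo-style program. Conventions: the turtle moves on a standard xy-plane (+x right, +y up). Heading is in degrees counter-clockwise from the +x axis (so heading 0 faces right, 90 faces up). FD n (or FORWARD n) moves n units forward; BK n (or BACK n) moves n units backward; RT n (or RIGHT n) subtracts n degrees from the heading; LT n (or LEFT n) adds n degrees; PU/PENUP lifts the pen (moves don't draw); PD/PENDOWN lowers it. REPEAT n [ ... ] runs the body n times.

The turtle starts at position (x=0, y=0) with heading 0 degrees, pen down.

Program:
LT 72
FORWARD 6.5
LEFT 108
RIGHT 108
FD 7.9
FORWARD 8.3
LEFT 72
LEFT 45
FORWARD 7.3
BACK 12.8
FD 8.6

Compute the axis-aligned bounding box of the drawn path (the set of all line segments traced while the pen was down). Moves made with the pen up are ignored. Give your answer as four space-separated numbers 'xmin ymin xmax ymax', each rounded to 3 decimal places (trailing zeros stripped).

Executing turtle program step by step:
Start: pos=(0,0), heading=0, pen down
LT 72: heading 0 -> 72
FD 6.5: (0,0) -> (2.009,6.182) [heading=72, draw]
LT 108: heading 72 -> 180
RT 108: heading 180 -> 72
FD 7.9: (2.009,6.182) -> (4.45,13.695) [heading=72, draw]
FD 8.3: (4.45,13.695) -> (7.015,21.589) [heading=72, draw]
LT 72: heading 72 -> 144
LT 45: heading 144 -> 189
FD 7.3: (7.015,21.589) -> (-0.195,20.447) [heading=189, draw]
BK 12.8: (-0.195,20.447) -> (12.447,22.449) [heading=189, draw]
FD 8.6: (12.447,22.449) -> (3.953,21.104) [heading=189, draw]
Final: pos=(3.953,21.104), heading=189, 6 segment(s) drawn

Segment endpoints: x in {-0.195, 0, 2.009, 3.953, 4.45, 7.015, 12.447}, y in {0, 6.182, 13.695, 20.447, 21.104, 21.589, 22.449}
xmin=-0.195, ymin=0, xmax=12.447, ymax=22.449

Answer: -0.195 0 12.447 22.449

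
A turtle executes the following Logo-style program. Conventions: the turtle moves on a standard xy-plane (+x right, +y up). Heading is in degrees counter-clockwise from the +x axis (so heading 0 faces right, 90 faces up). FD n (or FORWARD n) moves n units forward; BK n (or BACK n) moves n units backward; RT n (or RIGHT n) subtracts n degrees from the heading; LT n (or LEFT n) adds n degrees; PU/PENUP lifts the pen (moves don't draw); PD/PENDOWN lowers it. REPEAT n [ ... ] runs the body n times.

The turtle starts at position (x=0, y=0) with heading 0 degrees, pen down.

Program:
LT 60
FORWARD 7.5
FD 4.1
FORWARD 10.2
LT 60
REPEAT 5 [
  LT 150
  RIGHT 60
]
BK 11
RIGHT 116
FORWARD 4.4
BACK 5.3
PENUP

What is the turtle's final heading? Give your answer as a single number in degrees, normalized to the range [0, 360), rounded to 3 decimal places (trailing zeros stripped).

Executing turtle program step by step:
Start: pos=(0,0), heading=0, pen down
LT 60: heading 0 -> 60
FD 7.5: (0,0) -> (3.75,6.495) [heading=60, draw]
FD 4.1: (3.75,6.495) -> (5.8,10.046) [heading=60, draw]
FD 10.2: (5.8,10.046) -> (10.9,18.879) [heading=60, draw]
LT 60: heading 60 -> 120
REPEAT 5 [
  -- iteration 1/5 --
  LT 150: heading 120 -> 270
  RT 60: heading 270 -> 210
  -- iteration 2/5 --
  LT 150: heading 210 -> 0
  RT 60: heading 0 -> 300
  -- iteration 3/5 --
  LT 150: heading 300 -> 90
  RT 60: heading 90 -> 30
  -- iteration 4/5 --
  LT 150: heading 30 -> 180
  RT 60: heading 180 -> 120
  -- iteration 5/5 --
  LT 150: heading 120 -> 270
  RT 60: heading 270 -> 210
]
BK 11: (10.9,18.879) -> (20.426,24.379) [heading=210, draw]
RT 116: heading 210 -> 94
FD 4.4: (20.426,24.379) -> (20.119,28.769) [heading=94, draw]
BK 5.3: (20.119,28.769) -> (20.489,23.482) [heading=94, draw]
PU: pen up
Final: pos=(20.489,23.482), heading=94, 6 segment(s) drawn

Answer: 94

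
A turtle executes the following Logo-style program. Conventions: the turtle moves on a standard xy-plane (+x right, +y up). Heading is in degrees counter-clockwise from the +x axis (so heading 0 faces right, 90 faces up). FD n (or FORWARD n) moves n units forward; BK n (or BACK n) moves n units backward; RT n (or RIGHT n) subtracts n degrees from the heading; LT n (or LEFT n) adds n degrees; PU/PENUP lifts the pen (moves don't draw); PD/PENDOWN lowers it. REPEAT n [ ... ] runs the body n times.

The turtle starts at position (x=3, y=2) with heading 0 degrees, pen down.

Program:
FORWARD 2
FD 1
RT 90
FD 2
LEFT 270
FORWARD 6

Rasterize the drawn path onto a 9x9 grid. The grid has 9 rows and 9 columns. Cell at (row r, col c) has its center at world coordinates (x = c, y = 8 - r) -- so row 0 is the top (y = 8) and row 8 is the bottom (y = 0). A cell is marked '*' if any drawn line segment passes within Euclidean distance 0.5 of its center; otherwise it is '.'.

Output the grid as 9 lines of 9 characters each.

Segment 0: (3,2) -> (5,2)
Segment 1: (5,2) -> (6,2)
Segment 2: (6,2) -> (6,0)
Segment 3: (6,0) -> (0,0)

Answer: .........
.........
.........
.........
.........
.........
...****..
......*..
*******..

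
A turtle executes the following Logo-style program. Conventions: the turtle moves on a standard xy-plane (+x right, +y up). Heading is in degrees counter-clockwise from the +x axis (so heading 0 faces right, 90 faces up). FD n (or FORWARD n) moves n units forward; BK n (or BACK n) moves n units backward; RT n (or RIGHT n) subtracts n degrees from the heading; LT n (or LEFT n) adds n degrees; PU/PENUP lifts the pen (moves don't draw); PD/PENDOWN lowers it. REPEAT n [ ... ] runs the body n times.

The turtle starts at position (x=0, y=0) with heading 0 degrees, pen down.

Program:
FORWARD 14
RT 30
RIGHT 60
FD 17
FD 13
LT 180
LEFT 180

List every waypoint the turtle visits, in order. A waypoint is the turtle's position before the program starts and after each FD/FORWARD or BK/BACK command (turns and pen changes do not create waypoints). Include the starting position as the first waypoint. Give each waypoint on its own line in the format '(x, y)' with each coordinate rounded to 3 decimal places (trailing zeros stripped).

Answer: (0, 0)
(14, 0)
(14, -17)
(14, -30)

Derivation:
Executing turtle program step by step:
Start: pos=(0,0), heading=0, pen down
FD 14: (0,0) -> (14,0) [heading=0, draw]
RT 30: heading 0 -> 330
RT 60: heading 330 -> 270
FD 17: (14,0) -> (14,-17) [heading=270, draw]
FD 13: (14,-17) -> (14,-30) [heading=270, draw]
LT 180: heading 270 -> 90
LT 180: heading 90 -> 270
Final: pos=(14,-30), heading=270, 3 segment(s) drawn
Waypoints (4 total):
(0, 0)
(14, 0)
(14, -17)
(14, -30)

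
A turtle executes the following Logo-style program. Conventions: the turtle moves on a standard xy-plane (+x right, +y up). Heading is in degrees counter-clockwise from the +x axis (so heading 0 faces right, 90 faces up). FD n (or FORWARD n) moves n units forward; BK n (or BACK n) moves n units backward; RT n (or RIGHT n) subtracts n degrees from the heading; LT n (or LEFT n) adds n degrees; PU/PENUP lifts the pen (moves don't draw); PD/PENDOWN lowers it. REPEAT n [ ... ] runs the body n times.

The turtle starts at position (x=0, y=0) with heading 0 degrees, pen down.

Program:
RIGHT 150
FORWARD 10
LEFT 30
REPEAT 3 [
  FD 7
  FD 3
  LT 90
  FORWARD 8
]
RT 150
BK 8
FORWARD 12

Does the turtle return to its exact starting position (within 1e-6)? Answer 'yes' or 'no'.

Answer: no

Derivation:
Executing turtle program step by step:
Start: pos=(0,0), heading=0, pen down
RT 150: heading 0 -> 210
FD 10: (0,0) -> (-8.66,-5) [heading=210, draw]
LT 30: heading 210 -> 240
REPEAT 3 [
  -- iteration 1/3 --
  FD 7: (-8.66,-5) -> (-12.16,-11.062) [heading=240, draw]
  FD 3: (-12.16,-11.062) -> (-13.66,-13.66) [heading=240, draw]
  LT 90: heading 240 -> 330
  FD 8: (-13.66,-13.66) -> (-6.732,-17.66) [heading=330, draw]
  -- iteration 2/3 --
  FD 7: (-6.732,-17.66) -> (-0.67,-21.16) [heading=330, draw]
  FD 3: (-0.67,-21.16) -> (1.928,-22.66) [heading=330, draw]
  LT 90: heading 330 -> 60
  FD 8: (1.928,-22.66) -> (5.928,-15.732) [heading=60, draw]
  -- iteration 3/3 --
  FD 7: (5.928,-15.732) -> (9.428,-9.67) [heading=60, draw]
  FD 3: (9.428,-9.67) -> (10.928,-7.072) [heading=60, draw]
  LT 90: heading 60 -> 150
  FD 8: (10.928,-7.072) -> (4,-3.072) [heading=150, draw]
]
RT 150: heading 150 -> 0
BK 8: (4,-3.072) -> (-4,-3.072) [heading=0, draw]
FD 12: (-4,-3.072) -> (8,-3.072) [heading=0, draw]
Final: pos=(8,-3.072), heading=0, 12 segment(s) drawn

Start position: (0, 0)
Final position: (8, -3.072)
Distance = 8.569; >= 1e-6 -> NOT closed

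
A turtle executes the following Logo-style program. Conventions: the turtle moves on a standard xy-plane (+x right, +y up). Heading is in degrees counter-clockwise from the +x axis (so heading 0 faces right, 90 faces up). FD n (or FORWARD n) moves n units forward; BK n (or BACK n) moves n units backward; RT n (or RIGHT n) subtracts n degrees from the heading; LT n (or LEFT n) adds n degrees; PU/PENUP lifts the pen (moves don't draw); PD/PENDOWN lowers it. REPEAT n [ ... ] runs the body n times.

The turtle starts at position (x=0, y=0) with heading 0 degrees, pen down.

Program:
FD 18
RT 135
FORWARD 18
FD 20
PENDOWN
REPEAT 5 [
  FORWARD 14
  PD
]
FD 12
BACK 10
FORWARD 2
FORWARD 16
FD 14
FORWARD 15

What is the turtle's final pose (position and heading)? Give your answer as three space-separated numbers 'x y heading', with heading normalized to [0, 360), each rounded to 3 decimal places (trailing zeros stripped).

Answer: -93.016 -111.016 225

Derivation:
Executing turtle program step by step:
Start: pos=(0,0), heading=0, pen down
FD 18: (0,0) -> (18,0) [heading=0, draw]
RT 135: heading 0 -> 225
FD 18: (18,0) -> (5.272,-12.728) [heading=225, draw]
FD 20: (5.272,-12.728) -> (-8.87,-26.87) [heading=225, draw]
PD: pen down
REPEAT 5 [
  -- iteration 1/5 --
  FD 14: (-8.87,-26.87) -> (-18.77,-36.77) [heading=225, draw]
  PD: pen down
  -- iteration 2/5 --
  FD 14: (-18.77,-36.77) -> (-28.669,-46.669) [heading=225, draw]
  PD: pen down
  -- iteration 3/5 --
  FD 14: (-28.669,-46.669) -> (-38.569,-56.569) [heading=225, draw]
  PD: pen down
  -- iteration 4/5 --
  FD 14: (-38.569,-56.569) -> (-48.468,-66.468) [heading=225, draw]
  PD: pen down
  -- iteration 5/5 --
  FD 14: (-48.468,-66.468) -> (-58.368,-76.368) [heading=225, draw]
  PD: pen down
]
FD 12: (-58.368,-76.368) -> (-66.853,-84.853) [heading=225, draw]
BK 10: (-66.853,-84.853) -> (-59.782,-77.782) [heading=225, draw]
FD 2: (-59.782,-77.782) -> (-61.196,-79.196) [heading=225, draw]
FD 16: (-61.196,-79.196) -> (-72.51,-90.51) [heading=225, draw]
FD 14: (-72.51,-90.51) -> (-82.409,-100.409) [heading=225, draw]
FD 15: (-82.409,-100.409) -> (-93.016,-111.016) [heading=225, draw]
Final: pos=(-93.016,-111.016), heading=225, 14 segment(s) drawn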